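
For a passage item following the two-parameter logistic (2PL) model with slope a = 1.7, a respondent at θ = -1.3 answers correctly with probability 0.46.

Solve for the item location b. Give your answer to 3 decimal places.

-1.206

P(θ) = 1 / (1 + exp(−a(θ − b)))
logit(0.46) = ln(0.46/0.54) = -0.1603
b = θ − logit/(a) = -1.3 − (-0.1603)/1.7000 = -1.2057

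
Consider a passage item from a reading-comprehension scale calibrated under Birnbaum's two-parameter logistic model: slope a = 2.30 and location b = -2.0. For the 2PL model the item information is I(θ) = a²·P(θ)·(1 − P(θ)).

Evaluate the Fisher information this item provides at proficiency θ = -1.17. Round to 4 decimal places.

P = 1/(1+e^{-1.9090}) = 0.8709
P(1−P) = 0.8709 × 0.1291 = 0.1124
I = a² × P(1−P) = 2.30² × 0.1124 = 0.59475

0.5947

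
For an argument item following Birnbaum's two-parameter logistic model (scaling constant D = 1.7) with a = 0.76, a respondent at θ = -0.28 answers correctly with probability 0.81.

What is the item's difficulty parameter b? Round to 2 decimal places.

P(θ) = 1 / (1 + exp(−D·a(θ − b)))
logit(0.81) = ln(0.81/0.19) = 1.4500
b = θ − logit/(1.7·a) = -0.28 − 1.4500/1.2920 = -1.4023

-1.40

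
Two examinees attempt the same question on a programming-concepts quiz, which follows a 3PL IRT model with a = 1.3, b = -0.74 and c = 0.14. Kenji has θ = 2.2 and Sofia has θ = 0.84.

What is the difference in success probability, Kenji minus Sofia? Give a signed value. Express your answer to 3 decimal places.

P(θ) = c + (1 − c) · 1 / (1 + exp(−a(θ − b)))
P(Kenji) = 0.9816  [exponent 3.8220]
P(Sofia) = 0.9023  [exponent 2.0540]
Difference = 0.9816 − 0.9023 = 0.0793

0.079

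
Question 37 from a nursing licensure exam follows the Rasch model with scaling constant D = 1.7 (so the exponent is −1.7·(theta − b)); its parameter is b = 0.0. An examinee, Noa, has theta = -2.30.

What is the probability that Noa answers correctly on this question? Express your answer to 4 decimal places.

0.0196

P(theta) = 1 / (1 + exp(−D·(theta − b)))
Exponent: 1.7 × (-2.30 − 0.0) = -3.9100
1/(1 + e^{3.9100}) = 0.0196
P = 0.0196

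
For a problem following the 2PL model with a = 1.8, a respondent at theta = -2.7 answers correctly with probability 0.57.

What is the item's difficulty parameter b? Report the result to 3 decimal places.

-2.857

P(theta) = 1 / (1 + exp(−a(theta − b)))
logit(0.57) = ln(0.57/0.43) = 0.2819
b = theta − logit/(a) = -2.7 − 0.2819/1.8000 = -2.8566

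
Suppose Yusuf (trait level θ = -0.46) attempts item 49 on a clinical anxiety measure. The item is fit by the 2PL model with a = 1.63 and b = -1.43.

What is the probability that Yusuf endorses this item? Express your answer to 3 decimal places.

P(θ) = 1 / (1 + exp(−a(θ − b)))
Exponent: 1.63 × (-0.46 − (-1.43)) = 1.5811
1/(1 + e^{-1.5811}) = 0.8294

0.829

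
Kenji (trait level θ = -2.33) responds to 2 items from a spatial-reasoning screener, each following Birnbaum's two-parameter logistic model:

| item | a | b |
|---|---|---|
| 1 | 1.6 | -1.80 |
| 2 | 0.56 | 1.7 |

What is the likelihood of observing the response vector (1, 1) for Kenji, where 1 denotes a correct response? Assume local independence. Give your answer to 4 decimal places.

P(θ) = 1 / (1 + exp(−a(θ − b)))
P_1 = 1/(1+e^{0.8480}) = 0.2999
P_2 = 1/(1+e^{2.2568}) = 0.0948
L = P_1 × P_2 = 0.2999 × 0.0948 = 0.02842

0.0284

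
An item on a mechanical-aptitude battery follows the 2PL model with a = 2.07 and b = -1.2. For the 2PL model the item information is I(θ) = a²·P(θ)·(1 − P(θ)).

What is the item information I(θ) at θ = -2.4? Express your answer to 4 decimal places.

0.3045

P = 1/(1+e^{2.4840}) = 0.0770
P(1−P) = 0.0770 × 0.9230 = 0.0711
I = a² × P(1−P) = 2.07² × 0.0711 = 0.30449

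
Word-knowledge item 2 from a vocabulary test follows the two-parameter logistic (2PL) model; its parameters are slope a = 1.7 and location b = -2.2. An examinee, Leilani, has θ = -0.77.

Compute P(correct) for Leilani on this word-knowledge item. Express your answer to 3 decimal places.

0.919

P(θ) = 1 / (1 + exp(−a(θ − b)))
Exponent: 1.7 × (-0.77 − (-2.2)) = 2.4310
1/(1 + e^{-2.4310}) = 0.9192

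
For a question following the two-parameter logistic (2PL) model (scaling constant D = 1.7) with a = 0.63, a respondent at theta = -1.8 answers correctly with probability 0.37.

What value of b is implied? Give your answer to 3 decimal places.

-1.303

P(theta) = 1 / (1 + exp(−D·a(theta − b)))
logit(0.37) = ln(0.37/0.63) = -0.5322
b = theta − logit/(1.7·a) = -1.8 − (-0.5322)/1.0710 = -1.3031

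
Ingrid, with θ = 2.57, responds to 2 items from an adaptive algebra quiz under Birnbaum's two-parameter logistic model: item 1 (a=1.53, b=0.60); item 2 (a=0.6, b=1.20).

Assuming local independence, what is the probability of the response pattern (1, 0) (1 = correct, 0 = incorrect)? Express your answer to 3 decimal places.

0.291

P(θ) = 1 / (1 + exp(−a(θ − b)))
P_1 = 1/(1+e^{-3.0141}) = 0.9532
P_2 = 1/(1+e^{-0.8220}) = 0.6947
L = P_1 × (1−P_2) = 0.9532 × 0.3053 = 0.29105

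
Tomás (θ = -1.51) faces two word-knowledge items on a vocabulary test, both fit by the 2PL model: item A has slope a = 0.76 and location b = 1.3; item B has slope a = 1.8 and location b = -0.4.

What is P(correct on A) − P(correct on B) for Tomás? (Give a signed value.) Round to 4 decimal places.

-0.0137

P(θ) = 1 / (1 + exp(−a(θ − b)))
P_A = 0.1057
P_B = 0.1194
P_A − P_B = -0.0137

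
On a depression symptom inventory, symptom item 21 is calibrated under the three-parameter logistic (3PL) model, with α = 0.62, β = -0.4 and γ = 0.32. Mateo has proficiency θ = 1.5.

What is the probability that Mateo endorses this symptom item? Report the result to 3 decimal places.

P(θ) = γ + (1 − γ) · 1 / (1 + exp(−α(θ − β)))
Exponent: 0.62 × (1.5 − (-0.4)) = 1.1780
1/(1 + e^{-1.1780}) = 0.7646
P = 0.32 + 0.68 × 0.7646 = 0.8399

0.840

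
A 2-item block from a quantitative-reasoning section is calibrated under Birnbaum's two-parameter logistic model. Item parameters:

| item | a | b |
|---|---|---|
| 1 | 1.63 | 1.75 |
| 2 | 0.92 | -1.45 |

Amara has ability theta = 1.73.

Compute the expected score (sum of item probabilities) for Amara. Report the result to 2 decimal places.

P(theta) = 1 / (1 + exp(−a(theta − b)))
P_1 = 1/(1+e^{0.0326}) = 0.4919
P_2 = 1/(1+e^{-2.9256}) = 0.9491
E[score] = 0.4919 + 0.9491 = 1.4409

1.44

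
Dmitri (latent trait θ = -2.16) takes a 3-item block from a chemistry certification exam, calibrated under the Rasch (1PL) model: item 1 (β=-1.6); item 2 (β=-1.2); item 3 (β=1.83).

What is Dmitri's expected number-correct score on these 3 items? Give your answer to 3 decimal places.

0.659

P(θ) = 1 / (1 + exp(−(θ − β)))
P_1 = 1/(1+e^{0.5600}) = 0.3635
P_2 = 1/(1+e^{0.9600}) = 0.2769
P_3 = 1/(1+e^{3.9900}) = 0.0182
E[score] = 0.3635 + 0.2769 + 0.0182 = 0.6586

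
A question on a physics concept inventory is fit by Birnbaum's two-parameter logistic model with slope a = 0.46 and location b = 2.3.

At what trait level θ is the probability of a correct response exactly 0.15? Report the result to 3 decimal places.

-1.471

P(θ) = 1 / (1 + exp(−a(θ − b)))
logit = ln(0.1500/0.8500) = -1.7346
θ = b + logit/(a) = 2.3 + (-1.7346)/0.4600 = -1.4709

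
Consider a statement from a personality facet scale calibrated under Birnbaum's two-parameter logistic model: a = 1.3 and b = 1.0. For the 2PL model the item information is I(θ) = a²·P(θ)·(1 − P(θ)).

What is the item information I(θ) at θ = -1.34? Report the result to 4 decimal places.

0.0735

P = 1/(1+e^{3.0420}) = 0.0456
P(1−P) = 0.0456 × 0.9544 = 0.0435
I = a² × P(1−P) = 1.3² × 0.0435 = 0.07349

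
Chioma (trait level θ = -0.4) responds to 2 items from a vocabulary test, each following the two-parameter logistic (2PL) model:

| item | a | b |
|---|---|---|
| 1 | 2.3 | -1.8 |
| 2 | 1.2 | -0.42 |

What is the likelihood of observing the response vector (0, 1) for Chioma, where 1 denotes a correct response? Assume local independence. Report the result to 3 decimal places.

P(θ) = 1 / (1 + exp(−a(θ − b)))
P_1 = 1/(1+e^{-3.2200}) = 0.9616
P_2 = 1/(1+e^{-0.0240}) = 0.5060
L = (1−P_1) × P_2 = 0.0384 × 0.5060 = 0.01944

0.019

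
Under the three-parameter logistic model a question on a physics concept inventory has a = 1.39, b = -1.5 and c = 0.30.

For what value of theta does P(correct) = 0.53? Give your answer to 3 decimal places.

-2.014

P(theta) = c + (1 − c) · 1 / (1 + exp(−a(theta − b)))
Remove guessing floor: (0.53 − 0.30)/(1 − 0.30) = 0.3286
logit = ln(0.3286/0.6714) = -0.7147
theta = b + logit/(a) = -1.5 + (-0.7147)/1.3900 = -2.0141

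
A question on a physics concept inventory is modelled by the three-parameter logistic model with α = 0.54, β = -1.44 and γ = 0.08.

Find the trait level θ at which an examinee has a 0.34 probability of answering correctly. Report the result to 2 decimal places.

-3.17

P(θ) = γ + (1 − γ) · 1 / (1 + exp(−α(θ − β)))
Remove guessing floor: (0.34 − 0.08)/(1 − 0.08) = 0.2826
logit = ln(0.2826/0.7174) = -0.9316
θ = β + logit/(α) = -1.44 + (-0.9316)/0.5400 = -3.1651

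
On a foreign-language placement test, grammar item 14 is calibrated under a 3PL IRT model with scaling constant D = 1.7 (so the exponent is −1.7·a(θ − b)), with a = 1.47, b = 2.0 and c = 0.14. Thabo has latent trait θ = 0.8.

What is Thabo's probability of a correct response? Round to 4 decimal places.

0.1808

P(θ) = c + (1 − c) · 1 / (1 + exp(−D·a(θ − b)))
Exponent: 1.7 × 1.47 × (0.8 − 2.0) = -2.9988
1/(1 + e^{2.9988}) = 0.0475
P = 0.14 + 0.86 × 0.0475 = 0.1808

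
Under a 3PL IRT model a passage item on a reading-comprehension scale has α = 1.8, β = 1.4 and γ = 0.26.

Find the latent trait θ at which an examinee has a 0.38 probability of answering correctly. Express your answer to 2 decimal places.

P(θ) = γ + (1 − γ) · 1 / (1 + exp(−α(θ − β)))
Remove guessing floor: (0.38 − 0.26)/(1 − 0.26) = 0.1622
logit = ln(0.1622/0.8378) = -1.6422
θ = β + logit/(α) = 1.4 + (-1.6422)/1.8000 = 0.4877

0.49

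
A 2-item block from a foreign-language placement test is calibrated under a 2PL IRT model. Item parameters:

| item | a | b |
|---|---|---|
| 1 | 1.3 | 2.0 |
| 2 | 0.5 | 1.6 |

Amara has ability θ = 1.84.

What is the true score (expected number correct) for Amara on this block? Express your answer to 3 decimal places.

P(θ) = 1 / (1 + exp(−a(θ − b)))
P_1 = 1/(1+e^{0.2080}) = 0.4482
P_2 = 1/(1+e^{-0.1200}) = 0.5300
E[score] = 0.4482 + 0.5300 = 0.9782

0.978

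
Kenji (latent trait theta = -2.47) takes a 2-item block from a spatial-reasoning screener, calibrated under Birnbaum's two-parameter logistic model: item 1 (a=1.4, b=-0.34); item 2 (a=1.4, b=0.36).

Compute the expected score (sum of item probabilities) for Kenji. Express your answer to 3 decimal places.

P(theta) = 1 / (1 + exp(−a(theta − b)))
P_1 = 1/(1+e^{2.9820}) = 0.0482
P_2 = 1/(1+e^{3.9620}) = 0.0187
E[score] = 0.0482 + 0.0187 = 0.0669

0.067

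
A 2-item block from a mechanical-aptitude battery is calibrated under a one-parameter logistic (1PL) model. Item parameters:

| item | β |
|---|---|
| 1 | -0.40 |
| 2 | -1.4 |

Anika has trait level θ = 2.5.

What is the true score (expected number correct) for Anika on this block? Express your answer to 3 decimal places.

P(θ) = 1 / (1 + exp(−(θ − β)))
P_1 = 1/(1+e^{-2.9000}) = 0.9478
P_2 = 1/(1+e^{-3.9000}) = 0.9802
E[score] = 0.9478 + 0.9802 = 1.9280

1.928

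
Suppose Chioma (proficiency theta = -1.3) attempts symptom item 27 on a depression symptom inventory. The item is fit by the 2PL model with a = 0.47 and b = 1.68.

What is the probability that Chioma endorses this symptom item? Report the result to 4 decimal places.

P(theta) = 1 / (1 + exp(−a(theta − b)))
Exponent: 0.47 × (-1.3 − 1.68) = -1.4006
1/(1 + e^{1.4006}) = 0.1977

0.1977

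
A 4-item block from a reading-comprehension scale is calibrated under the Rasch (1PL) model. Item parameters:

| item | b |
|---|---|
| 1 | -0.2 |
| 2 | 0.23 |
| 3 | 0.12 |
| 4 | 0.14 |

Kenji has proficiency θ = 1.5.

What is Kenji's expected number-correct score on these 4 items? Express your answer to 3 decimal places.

P(θ) = 1 / (1 + exp(−(θ − b)))
P_1 = 1/(1+e^{-1.7000}) = 0.8455
P_2 = 1/(1+e^{-1.2700}) = 0.7807
P_3 = 1/(1+e^{-1.3800}) = 0.7990
P_4 = 1/(1+e^{-1.3600}) = 0.7958
E[score] = 0.8455 + 0.7807 + 0.7990 + 0.7958 = 3.2210

3.221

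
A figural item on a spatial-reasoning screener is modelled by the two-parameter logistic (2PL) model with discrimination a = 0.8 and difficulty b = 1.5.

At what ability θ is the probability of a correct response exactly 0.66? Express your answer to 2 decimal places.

P(θ) = 1 / (1 + exp(−a(θ − b)))
logit = ln(0.6600/0.3400) = 0.6633
θ = b + logit/(a) = 1.5 + 0.6633/0.8000 = 2.3291

2.33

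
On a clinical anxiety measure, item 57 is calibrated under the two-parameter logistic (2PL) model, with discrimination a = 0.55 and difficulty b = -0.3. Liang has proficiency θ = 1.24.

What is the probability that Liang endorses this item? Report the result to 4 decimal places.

0.6999

P(θ) = 1 / (1 + exp(−a(θ − b)))
Exponent: 0.55 × (1.24 − (-0.3)) = 0.8470
1/(1 + e^{-0.8470}) = 0.6999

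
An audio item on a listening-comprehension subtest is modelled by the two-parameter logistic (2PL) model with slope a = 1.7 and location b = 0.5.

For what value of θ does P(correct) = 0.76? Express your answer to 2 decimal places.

P(θ) = 1 / (1 + exp(−a(θ − b)))
logit = ln(0.7600/0.2400) = 1.1527
θ = b + logit/(a) = 0.5 + 1.1527/1.7000 = 1.1780

1.18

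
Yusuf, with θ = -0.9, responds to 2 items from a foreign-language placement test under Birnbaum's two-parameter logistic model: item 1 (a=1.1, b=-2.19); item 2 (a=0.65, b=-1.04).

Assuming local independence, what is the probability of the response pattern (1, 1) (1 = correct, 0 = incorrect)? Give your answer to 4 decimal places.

0.4209

P(θ) = 1 / (1 + exp(−a(θ − b)))
P_1 = 1/(1+e^{-1.4190}) = 0.8052
P_2 = 1/(1+e^{-0.0910}) = 0.5227
L = P_1 × P_2 = 0.8052 × 0.5227 = 0.42090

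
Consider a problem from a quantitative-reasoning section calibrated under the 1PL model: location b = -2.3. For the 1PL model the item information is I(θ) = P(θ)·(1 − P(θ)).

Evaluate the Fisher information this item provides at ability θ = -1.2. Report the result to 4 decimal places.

P = 1/(1+e^{-1.1000}) = 0.7503
P(1−P) = 0.7503 × 0.2497 = 0.1874
I = P(1−P) = 0.18737

0.1874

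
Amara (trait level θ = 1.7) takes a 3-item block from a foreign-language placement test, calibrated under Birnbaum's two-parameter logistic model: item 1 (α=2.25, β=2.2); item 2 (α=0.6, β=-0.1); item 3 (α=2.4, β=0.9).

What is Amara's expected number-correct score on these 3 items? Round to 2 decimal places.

P(θ) = 1 / (1 + exp(−α(θ − β)))
P_1 = 1/(1+e^{1.1250}) = 0.2451
P_2 = 1/(1+e^{-1.0800}) = 0.7465
P_3 = 1/(1+e^{-1.9200}) = 0.8721
E[score] = 0.2451 + 0.7465 + 0.8721 = 1.8637

1.86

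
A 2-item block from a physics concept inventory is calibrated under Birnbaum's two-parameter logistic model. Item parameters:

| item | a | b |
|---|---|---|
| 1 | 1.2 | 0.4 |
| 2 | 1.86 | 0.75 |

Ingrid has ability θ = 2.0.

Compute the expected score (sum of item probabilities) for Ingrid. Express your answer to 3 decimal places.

P(θ) = 1 / (1 + exp(−a(θ − b)))
P_1 = 1/(1+e^{-1.9200}) = 0.8721
P_2 = 1/(1+e^{-2.3250}) = 0.9109
E[score] = 0.8721 + 0.9109 = 1.7831

1.783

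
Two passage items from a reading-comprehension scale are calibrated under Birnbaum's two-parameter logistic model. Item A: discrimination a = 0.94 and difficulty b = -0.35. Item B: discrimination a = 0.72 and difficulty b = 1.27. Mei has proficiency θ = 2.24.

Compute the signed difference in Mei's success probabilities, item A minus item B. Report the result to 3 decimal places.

0.252

P(θ) = 1 / (1 + exp(−a(θ − b)))
P_A = 0.9194
P_B = 0.6678
P_A − P_B = 0.2516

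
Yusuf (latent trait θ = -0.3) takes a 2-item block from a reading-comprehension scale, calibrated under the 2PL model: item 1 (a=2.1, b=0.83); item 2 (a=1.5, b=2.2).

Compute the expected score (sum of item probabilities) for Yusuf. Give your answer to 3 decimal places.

0.108

P(θ) = 1 / (1 + exp(−a(θ − b)))
P_1 = 1/(1+e^{2.3730}) = 0.0853
P_2 = 1/(1+e^{3.7500}) = 0.0230
E[score] = 0.0853 + 0.0230 = 0.1082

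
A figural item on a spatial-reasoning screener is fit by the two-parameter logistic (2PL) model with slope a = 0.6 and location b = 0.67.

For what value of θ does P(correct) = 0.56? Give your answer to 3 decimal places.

P(θ) = 1 / (1 + exp(−a(θ − b)))
logit = ln(0.5600/0.4400) = 0.2412
θ = b + logit/(a) = 0.67 + 0.2412/0.6000 = 1.0719

1.072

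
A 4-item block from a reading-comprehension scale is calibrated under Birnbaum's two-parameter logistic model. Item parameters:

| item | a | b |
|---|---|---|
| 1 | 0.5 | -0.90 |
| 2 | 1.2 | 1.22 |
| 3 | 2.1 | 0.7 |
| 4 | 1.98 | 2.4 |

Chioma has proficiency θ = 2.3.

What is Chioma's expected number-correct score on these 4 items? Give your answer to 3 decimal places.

P(θ) = 1 / (1 + exp(−a(θ − b)))
P_1 = 1/(1+e^{-1.6000}) = 0.8320
P_2 = 1/(1+e^{-1.2960}) = 0.7852
P_3 = 1/(1+e^{-3.3600}) = 0.9664
P_4 = 1/(1+e^{0.1980}) = 0.4507
E[score] = 0.8320 + 0.7852 + 0.9664 + 0.4507 = 3.0343

3.034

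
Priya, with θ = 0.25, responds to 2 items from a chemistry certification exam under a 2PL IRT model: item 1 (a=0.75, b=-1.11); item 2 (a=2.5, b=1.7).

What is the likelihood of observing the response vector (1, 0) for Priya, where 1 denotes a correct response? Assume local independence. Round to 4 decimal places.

0.7159

P(θ) = 1 / (1 + exp(−a(θ − b)))
P_1 = 1/(1+e^{-1.0200}) = 0.7350
P_2 = 1/(1+e^{3.6250}) = 0.0260
L = P_1 × (1−P_2) = 0.7350 × 0.9740 = 0.71589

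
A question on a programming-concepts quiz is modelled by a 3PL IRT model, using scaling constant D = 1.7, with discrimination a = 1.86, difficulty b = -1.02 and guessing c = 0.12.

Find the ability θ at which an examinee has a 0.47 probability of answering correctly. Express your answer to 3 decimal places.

-1.151

P(θ) = c + (1 − c) · 1 / (1 + exp(−D·a(θ − b)))
Remove guessing floor: (0.47 − 0.12)/(1 − 0.12) = 0.3977
logit = ln(0.3977/0.6023) = -0.4149
θ = b + logit/(1.7·a) = -1.02 + (-0.4149)/3.1620 = -1.1512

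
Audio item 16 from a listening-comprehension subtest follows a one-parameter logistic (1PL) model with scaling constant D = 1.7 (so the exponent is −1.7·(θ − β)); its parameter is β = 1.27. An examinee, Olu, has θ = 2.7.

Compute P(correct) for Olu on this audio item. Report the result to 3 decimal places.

0.919

P(θ) = 1 / (1 + exp(−D·(θ − β)))
Exponent: 1.7 × (2.7 − 1.27) = 2.4310
1/(1 + e^{-2.4310}) = 0.9192
P = 0.9192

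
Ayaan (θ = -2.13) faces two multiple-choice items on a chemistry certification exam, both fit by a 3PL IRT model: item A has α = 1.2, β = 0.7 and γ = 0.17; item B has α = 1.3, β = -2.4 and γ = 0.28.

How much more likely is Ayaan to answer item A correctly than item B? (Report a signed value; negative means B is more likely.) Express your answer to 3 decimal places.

-0.506

P(θ) = γ + (1 − γ) · 1 / (1 + exp(−α(θ − β)))
P_A = 0.1969
P_B = 0.7025
P_A − P_B = -0.5056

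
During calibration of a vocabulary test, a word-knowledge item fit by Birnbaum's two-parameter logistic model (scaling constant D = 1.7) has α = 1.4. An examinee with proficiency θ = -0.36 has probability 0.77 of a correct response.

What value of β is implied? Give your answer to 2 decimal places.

P(θ) = 1 / (1 + exp(−D·α(θ − β)))
logit(0.77) = ln(0.77/0.23) = 1.2083
β = θ − logit/(1.7·α) = -0.36 − 1.2083/2.3800 = -0.8677

-0.87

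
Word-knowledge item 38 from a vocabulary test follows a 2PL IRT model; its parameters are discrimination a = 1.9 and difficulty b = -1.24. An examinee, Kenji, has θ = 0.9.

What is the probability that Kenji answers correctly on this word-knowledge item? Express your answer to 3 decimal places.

0.983

P(θ) = 1 / (1 + exp(−a(θ − b)))
Exponent: 1.9 × (0.9 − (-1.24)) = 4.0660
1/(1 + e^{-4.0660}) = 0.9831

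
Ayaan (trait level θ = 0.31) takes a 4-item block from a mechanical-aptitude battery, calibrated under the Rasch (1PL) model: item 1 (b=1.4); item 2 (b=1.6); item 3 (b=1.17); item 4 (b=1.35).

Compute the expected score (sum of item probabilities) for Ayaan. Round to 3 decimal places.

1.026

P(θ) = 1 / (1 + exp(−(θ − b)))
P_1 = 1/(1+e^{1.0900}) = 0.2516
P_2 = 1/(1+e^{1.2900}) = 0.2159
P_3 = 1/(1+e^{0.8600}) = 0.2973
P_4 = 1/(1+e^{1.0400}) = 0.2611
E[score] = 0.2516 + 0.2159 + 0.2973 + 0.2611 = 1.0260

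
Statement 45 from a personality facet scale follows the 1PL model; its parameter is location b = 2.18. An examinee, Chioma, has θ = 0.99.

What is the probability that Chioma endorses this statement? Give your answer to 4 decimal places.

P(θ) = 1 / (1 + exp(−(θ − b)))
Exponent: (0.99 − 2.18) = -1.1900
1/(1 + e^{1.1900}) = 0.2333
P = 0.2333

0.2333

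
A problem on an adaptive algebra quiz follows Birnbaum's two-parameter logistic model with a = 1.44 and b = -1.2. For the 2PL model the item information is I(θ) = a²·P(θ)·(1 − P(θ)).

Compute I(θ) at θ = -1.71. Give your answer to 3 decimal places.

0.454

P = 1/(1+e^{0.7344}) = 0.3242
P(1−P) = 0.3242 × 0.6758 = 0.2191
I = a² × P(1−P) = 1.44² × 0.2191 = 0.45434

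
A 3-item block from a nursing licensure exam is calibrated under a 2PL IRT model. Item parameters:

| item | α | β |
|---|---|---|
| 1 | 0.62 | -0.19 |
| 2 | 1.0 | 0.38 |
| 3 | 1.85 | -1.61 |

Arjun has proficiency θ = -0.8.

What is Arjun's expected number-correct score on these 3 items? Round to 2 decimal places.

1.46

P(θ) = 1 / (1 + exp(−α(θ − β)))
P_1 = 1/(1+e^{0.3782}) = 0.4066
P_2 = 1/(1+e^{1.1800}) = 0.2351
P_3 = 1/(1+e^{-1.4985}) = 0.8174
E[score] = 0.4066 + 0.2351 + 0.8174 = 1.4590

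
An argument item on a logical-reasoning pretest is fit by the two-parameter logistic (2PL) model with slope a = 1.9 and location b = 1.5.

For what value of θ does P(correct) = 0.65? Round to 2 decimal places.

P(θ) = 1 / (1 + exp(−a(θ − b)))
logit = ln(0.6500/0.3500) = 0.6190
θ = b + logit/(a) = 1.5 + 0.6190/1.9000 = 1.8258

1.83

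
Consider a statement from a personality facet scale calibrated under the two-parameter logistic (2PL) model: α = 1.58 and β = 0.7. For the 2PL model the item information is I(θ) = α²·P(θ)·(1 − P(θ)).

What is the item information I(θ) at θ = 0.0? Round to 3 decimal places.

0.466

P = 1/(1+e^{1.1060}) = 0.2486
P(1−P) = 0.2486 × 0.7514 = 0.1868
I = α² × P(1−P) = 1.58² × 0.1868 = 0.46634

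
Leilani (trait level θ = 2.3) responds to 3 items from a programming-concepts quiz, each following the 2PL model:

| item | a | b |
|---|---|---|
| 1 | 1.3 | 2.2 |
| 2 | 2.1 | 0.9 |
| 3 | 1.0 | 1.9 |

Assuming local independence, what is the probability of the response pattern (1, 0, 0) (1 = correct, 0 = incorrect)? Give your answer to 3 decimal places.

P(θ) = 1 / (1 + exp(−a(θ − b)))
P_1 = 1/(1+e^{-0.1300}) = 0.5325
P_2 = 1/(1+e^{-2.9400}) = 0.9498
P_3 = 1/(1+e^{-0.4000}) = 0.5987
L = P_1 × (1−P_2) × (1−P_3) = 0.5325 × 0.0502 × 0.4013 = 0.01073

0.011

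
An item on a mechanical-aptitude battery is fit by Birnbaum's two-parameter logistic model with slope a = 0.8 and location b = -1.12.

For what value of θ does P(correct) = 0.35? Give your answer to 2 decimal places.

P(θ) = 1 / (1 + exp(−a(θ − b)))
logit = ln(0.3500/0.6500) = -0.6190
θ = b + logit/(a) = -1.12 + (-0.6190)/0.8000 = -1.8938

-1.89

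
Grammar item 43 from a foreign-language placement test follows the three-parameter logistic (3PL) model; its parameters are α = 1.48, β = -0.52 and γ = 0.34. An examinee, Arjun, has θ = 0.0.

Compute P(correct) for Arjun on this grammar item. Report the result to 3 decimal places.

P(θ) = γ + (1 − γ) · 1 / (1 + exp(−α(θ − β)))
Exponent: 1.48 × (0.0 − (-0.52)) = 0.7696
1/(1 + e^{-0.7696}) = 0.6834
P = 0.34 + 0.66 × 0.6834 = 0.7911

0.791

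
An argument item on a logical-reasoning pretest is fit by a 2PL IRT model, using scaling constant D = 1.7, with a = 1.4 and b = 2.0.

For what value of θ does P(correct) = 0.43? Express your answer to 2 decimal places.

P(θ) = 1 / (1 + exp(−D·a(θ − b)))
logit = ln(0.4300/0.5700) = -0.2819
θ = b + logit/(1.7·a) = 2.0 + (-0.2819)/2.3800 = 1.8816

1.88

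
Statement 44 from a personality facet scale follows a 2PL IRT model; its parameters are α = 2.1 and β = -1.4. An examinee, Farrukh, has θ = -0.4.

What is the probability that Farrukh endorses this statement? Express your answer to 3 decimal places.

0.891

P(θ) = 1 / (1 + exp(−α(θ − β)))
Exponent: 2.1 × (-0.4 − (-1.4)) = 2.1000
1/(1 + e^{-2.1000}) = 0.8909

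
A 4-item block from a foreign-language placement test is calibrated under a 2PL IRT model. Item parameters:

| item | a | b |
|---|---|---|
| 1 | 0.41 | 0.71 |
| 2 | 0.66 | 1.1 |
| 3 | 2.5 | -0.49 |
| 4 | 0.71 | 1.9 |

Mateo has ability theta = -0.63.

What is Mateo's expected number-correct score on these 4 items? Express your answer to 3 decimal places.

1.164

P(theta) = 1 / (1 + exp(−a(theta − b)))
P_1 = 1/(1+e^{0.5494}) = 0.3660
P_2 = 1/(1+e^{1.1418}) = 0.2420
P_3 = 1/(1+e^{0.3500}) = 0.4134
P_4 = 1/(1+e^{1.7963}) = 0.1423
E[score] = 0.3660 + 0.2420 + 0.4134 + 0.1423 = 1.1637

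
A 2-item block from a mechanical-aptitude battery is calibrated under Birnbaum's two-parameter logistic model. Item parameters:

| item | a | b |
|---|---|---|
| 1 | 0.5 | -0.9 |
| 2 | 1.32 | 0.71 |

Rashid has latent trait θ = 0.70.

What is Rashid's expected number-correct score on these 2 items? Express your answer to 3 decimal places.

P(θ) = 1 / (1 + exp(−a(θ − b)))
P_1 = 1/(1+e^{-0.8000}) = 0.6900
P_2 = 1/(1+e^{0.0132}) = 0.4967
E[score] = 0.6900 + 0.4967 = 1.1867

1.187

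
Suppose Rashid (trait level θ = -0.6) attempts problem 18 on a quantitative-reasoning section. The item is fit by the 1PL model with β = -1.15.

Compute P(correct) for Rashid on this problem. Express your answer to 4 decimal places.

0.6341

P(θ) = 1 / (1 + exp(−(θ − β)))
Exponent: (-0.6 − (-1.15)) = 0.5500
1/(1 + e^{-0.5500}) = 0.6341
P = 0.6341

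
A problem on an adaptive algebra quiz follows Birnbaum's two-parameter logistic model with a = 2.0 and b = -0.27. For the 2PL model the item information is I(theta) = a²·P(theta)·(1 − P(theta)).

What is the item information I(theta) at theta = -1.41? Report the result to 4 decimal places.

0.3367

P = 1/(1+e^{2.2800}) = 0.0928
P(1−P) = 0.0928 × 0.9072 = 0.0842
I = a² × P(1−P) = 2.0² × 0.0842 = 0.33673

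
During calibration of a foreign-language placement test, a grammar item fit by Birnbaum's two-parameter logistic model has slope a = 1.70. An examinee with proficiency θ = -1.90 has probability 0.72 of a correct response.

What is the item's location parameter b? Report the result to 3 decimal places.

-2.456

P(θ) = 1 / (1 + exp(−a(θ − b)))
logit(0.72) = ln(0.72/0.28) = 0.9445
b = θ − logit/(a) = -1.90 − 0.9445/1.7000 = -2.4556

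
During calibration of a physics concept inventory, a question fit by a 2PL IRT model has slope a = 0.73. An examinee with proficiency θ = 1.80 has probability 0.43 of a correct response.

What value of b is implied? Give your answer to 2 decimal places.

P(θ) = 1 / (1 + exp(−a(θ − b)))
logit(0.43) = ln(0.43/0.57) = -0.2819
b = θ − logit/(a) = 1.80 − (-0.2819)/0.7300 = 2.1861

2.19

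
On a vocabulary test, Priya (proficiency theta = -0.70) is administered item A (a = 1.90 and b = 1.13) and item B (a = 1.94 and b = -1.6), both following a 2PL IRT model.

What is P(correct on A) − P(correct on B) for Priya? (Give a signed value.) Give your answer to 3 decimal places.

P(theta) = 1 / (1 + exp(−a(theta − b)))
P_A = 0.0300
P_B = 0.8514
P_A − P_B = -0.8215

-0.821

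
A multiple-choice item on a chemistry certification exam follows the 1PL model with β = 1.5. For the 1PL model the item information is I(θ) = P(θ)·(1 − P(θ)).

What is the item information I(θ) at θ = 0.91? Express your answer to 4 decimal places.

0.2294

P = 1/(1+e^{0.5900}) = 0.3566
P(1−P) = 0.3566 × 0.6434 = 0.2294
I = P(1−P) = 0.22945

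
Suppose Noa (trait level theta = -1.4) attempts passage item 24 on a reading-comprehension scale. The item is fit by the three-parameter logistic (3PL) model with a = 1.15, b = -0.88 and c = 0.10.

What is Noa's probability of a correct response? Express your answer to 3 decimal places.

P(theta) = c + (1 − c) · 1 / (1 + exp(−a(theta − b)))
Exponent: 1.15 × (-1.4 − (-0.88)) = -0.5980
1/(1 + e^{0.5980}) = 0.3548
P = 0.10 + 0.90 × 0.3548 = 0.4193

0.419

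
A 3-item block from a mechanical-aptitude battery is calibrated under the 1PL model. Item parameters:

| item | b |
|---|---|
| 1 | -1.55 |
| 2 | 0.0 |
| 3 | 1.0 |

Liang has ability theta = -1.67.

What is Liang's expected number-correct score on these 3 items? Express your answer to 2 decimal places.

0.69

P(theta) = 1 / (1 + exp(−(theta − b)))
P_1 = 1/(1+e^{0.1200}) = 0.4700
P_2 = 1/(1+e^{1.6700}) = 0.1584
P_3 = 1/(1+e^{2.6700}) = 0.0648
E[score] = 0.4700 + 0.1584 + 0.0648 = 0.6932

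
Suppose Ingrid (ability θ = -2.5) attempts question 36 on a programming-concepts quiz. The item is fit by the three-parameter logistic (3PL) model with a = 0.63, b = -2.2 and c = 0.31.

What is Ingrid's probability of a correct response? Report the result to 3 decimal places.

P(θ) = c + (1 − c) · 1 / (1 + exp(−a(θ − b)))
Exponent: 0.63 × (-2.5 − (-2.2)) = -0.1890
1/(1 + e^{0.1890}) = 0.4529
P = 0.31 + 0.69 × 0.4529 = 0.6225

0.622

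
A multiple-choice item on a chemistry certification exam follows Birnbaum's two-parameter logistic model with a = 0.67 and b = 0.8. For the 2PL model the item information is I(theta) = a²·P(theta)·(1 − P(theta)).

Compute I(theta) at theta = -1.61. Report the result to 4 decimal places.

P = 1/(1+e^{1.6147}) = 0.1659
P(1−P) = 0.1659 × 0.8341 = 0.1384
I = a² × P(1−P) = 0.67² × 0.1384 = 0.06213

0.0621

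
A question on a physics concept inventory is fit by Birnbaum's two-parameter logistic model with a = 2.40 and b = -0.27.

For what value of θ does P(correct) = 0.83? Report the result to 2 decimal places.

0.39

P(θ) = 1 / (1 + exp(−a(θ − b)))
logit = ln(0.8300/0.1700) = 1.5856
θ = b + logit/(a) = -0.27 + 1.5856/2.4000 = 0.3907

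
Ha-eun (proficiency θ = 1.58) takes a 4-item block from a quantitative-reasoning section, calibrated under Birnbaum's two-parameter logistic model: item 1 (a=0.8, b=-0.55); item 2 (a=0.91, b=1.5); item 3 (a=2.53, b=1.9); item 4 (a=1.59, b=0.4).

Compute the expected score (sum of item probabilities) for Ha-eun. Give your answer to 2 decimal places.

2.54

P(θ) = 1 / (1 + exp(−a(θ − b)))
P_1 = 1/(1+e^{-1.7040}) = 0.8461
P_2 = 1/(1+e^{-0.0728}) = 0.5182
P_3 = 1/(1+e^{0.8096}) = 0.3080
P_4 = 1/(1+e^{-1.8762}) = 0.8672
E[score] = 0.8461 + 0.5182 + 0.3080 + 0.8672 = 2.5394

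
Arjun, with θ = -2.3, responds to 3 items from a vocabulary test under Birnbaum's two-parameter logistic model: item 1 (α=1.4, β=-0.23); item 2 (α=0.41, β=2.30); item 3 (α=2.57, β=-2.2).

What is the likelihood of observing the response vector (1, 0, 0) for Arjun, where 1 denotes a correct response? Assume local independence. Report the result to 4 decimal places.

0.0256

P(θ) = 1 / (1 + exp(−α(θ − β)))
P_1 = 1/(1+e^{2.8980}) = 0.0523
P_2 = 1/(1+e^{1.8860}) = 0.1317
P_3 = 1/(1+e^{0.2570}) = 0.4361
L = P_1 × (1−P_2) × (1−P_3) = 0.0523 × 0.8683 × 0.5639 = 0.02558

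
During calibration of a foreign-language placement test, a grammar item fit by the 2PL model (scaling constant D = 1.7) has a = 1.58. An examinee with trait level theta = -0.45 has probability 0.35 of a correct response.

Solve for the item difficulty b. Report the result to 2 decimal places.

-0.22

P(theta) = 1 / (1 + exp(−D·a(theta − b)))
logit(0.35) = ln(0.35/0.65) = -0.6190
b = theta − logit/(1.7·a) = -0.45 − (-0.6190)/2.6860 = -0.2195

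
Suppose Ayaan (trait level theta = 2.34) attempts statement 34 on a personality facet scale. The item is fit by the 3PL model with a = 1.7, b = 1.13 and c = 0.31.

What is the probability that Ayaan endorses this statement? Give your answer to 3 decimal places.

0.922

P(theta) = c + (1 − c) · 1 / (1 + exp(−a(theta − b)))
Exponent: 1.7 × (2.34 − 1.13) = 2.0570
1/(1 + e^{-2.0570}) = 0.8867
P = 0.31 + 0.69 × 0.8867 = 0.9218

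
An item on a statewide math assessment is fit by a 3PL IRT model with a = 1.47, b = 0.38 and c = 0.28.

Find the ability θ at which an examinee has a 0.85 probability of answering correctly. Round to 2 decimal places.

1.29

P(θ) = c + (1 − c) · 1 / (1 + exp(−a(θ − b)))
Remove guessing floor: (0.85 − 0.28)/(1 − 0.28) = 0.7917
logit = ln(0.7917/0.2083) = 1.3350
θ = b + logit/(a) = 0.38 + 1.3350/1.4700 = 1.2882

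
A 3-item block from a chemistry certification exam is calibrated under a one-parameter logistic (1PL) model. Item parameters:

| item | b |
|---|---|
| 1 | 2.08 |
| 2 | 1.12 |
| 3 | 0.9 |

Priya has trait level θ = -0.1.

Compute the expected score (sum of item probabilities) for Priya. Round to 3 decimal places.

0.598

P(θ) = 1 / (1 + exp(−(θ − b)))
P_1 = 1/(1+e^{2.1800}) = 0.1016
P_2 = 1/(1+e^{1.2200}) = 0.2279
P_3 = 1/(1+e^{1.0000}) = 0.2689
E[score] = 0.1016 + 0.2279 + 0.2689 = 0.5984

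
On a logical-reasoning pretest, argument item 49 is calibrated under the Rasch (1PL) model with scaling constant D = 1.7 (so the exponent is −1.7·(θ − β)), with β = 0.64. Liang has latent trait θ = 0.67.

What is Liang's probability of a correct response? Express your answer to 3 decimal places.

P(θ) = 1 / (1 + exp(−D·(θ − β)))
Exponent: 1.7 × (0.67 − 0.64) = 0.0510
1/(1 + e^{-0.0510}) = 0.5127
P = 0.5127

0.513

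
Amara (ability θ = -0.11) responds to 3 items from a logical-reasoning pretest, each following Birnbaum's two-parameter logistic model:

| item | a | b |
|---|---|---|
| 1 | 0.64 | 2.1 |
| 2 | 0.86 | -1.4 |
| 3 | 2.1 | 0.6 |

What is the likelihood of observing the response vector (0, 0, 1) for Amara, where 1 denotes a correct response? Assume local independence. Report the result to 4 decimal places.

P(θ) = 1 / (1 + exp(−a(θ − b)))
P_1 = 1/(1+e^{1.4144}) = 0.1955
P_2 = 1/(1+e^{-1.1094}) = 0.7520
P_3 = 1/(1+e^{1.4910}) = 0.1838
L = (1−P_1) × (1−P_2) × P_3 = 0.8045 × 0.2480 × 0.1838 = 0.03666

0.0367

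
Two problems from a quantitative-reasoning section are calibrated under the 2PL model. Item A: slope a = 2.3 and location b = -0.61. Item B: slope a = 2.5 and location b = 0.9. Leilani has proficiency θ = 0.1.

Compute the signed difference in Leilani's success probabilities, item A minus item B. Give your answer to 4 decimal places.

P(θ) = 1 / (1 + exp(−a(θ − b)))
P_A = 0.8366
P_B = 0.1192
P_A − P_B = 0.7174

0.7174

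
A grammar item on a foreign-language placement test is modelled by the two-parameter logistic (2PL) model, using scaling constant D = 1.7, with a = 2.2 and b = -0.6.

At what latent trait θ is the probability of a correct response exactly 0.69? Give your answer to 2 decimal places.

-0.39

P(θ) = 1 / (1 + exp(−D·a(θ − b)))
logit = ln(0.6900/0.3100) = 0.8001
θ = b + logit/(1.7·a) = -0.6 + 0.8001/3.7400 = -0.3861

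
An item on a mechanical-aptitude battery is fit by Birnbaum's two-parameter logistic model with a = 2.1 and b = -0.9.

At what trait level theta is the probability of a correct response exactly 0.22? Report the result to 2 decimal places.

-1.50

P(theta) = 1 / (1 + exp(−a(theta − b)))
logit = ln(0.2200/0.7800) = -1.2657
theta = b + logit/(a) = -0.9 + (-1.2657)/2.1000 = -1.5027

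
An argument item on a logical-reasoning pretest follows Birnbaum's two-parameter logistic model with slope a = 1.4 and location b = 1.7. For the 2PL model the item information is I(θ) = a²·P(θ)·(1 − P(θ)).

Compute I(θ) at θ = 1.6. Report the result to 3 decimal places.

0.488

P = 1/(1+e^{0.1400}) = 0.4651
P(1−P) = 0.4651 × 0.5349 = 0.2488
I = a² × P(1−P) = 1.4² × 0.2488 = 0.48761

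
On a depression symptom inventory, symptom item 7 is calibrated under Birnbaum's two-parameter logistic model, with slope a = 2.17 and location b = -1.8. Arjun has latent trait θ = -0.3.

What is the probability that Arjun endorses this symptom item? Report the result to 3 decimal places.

P(θ) = 1 / (1 + exp(−a(θ − b)))
Exponent: 2.17 × (-0.3 − (-1.8)) = 3.2550
1/(1 + e^{-3.2550}) = 0.9629

0.963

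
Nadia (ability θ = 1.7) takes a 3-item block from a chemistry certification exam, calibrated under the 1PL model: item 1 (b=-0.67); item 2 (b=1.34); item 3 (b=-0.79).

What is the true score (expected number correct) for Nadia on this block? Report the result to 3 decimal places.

2.427

P(θ) = 1 / (1 + exp(−(θ − b)))
P_1 = 1/(1+e^{-2.3700}) = 0.9145
P_2 = 1/(1+e^{-0.3600}) = 0.5890
P_3 = 1/(1+e^{-2.4900}) = 0.9234
E[score] = 0.9145 + 0.5890 + 0.9234 = 2.4270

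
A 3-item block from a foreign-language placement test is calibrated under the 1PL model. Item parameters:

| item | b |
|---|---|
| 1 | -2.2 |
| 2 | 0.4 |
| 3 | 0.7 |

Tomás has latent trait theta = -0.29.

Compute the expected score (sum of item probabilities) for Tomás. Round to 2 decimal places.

P(theta) = 1 / (1 + exp(−(theta − b)))
P_1 = 1/(1+e^{-1.9100}) = 0.8710
P_2 = 1/(1+e^{0.6900}) = 0.3340
P_3 = 1/(1+e^{0.9900}) = 0.2709
E[score] = 0.8710 + 0.3340 + 0.2709 = 1.4760

1.48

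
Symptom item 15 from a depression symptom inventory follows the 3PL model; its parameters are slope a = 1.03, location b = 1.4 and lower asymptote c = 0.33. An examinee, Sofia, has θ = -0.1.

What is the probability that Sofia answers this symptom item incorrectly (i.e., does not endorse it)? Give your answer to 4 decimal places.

P(θ) = c + (1 − c) · 1 / (1 + exp(−a(θ − b)))
Exponent: 1.03 × (-0.1 − 1.4) = -1.5450
1/(1 + e^{1.5450}) = 0.1758
P = 0.33 + 0.67 × 0.1758 = 0.4478
P(incorrect) = 1 − 0.4478 = 0.5522

0.5522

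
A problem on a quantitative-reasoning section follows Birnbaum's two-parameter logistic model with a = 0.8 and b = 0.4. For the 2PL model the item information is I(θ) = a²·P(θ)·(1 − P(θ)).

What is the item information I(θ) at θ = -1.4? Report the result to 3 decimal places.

0.099

P = 1/(1+e^{1.4400}) = 0.1915
P(1−P) = 0.1915 × 0.8085 = 0.1549
I = a² × P(1−P) = 0.8² × 0.1549 = 0.09911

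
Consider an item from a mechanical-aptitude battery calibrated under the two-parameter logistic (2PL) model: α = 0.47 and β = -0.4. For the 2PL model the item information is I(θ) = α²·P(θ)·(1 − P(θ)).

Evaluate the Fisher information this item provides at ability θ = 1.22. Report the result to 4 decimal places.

0.0479

P = 1/(1+e^{-0.7614}) = 0.6817
P(1−P) = 0.6817 × 0.3183 = 0.2170
I = α² × P(1−P) = 0.47² × 0.2170 = 0.04794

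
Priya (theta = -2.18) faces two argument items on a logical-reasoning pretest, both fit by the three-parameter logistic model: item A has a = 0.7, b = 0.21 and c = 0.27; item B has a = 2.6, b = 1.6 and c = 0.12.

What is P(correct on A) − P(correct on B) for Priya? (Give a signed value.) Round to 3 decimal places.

0.265

P(theta) = c + (1 − c) · 1 / (1 + exp(−a(theta − b)))
P_A = 0.3854
P_B = 0.1200
P_A − P_B = 0.2653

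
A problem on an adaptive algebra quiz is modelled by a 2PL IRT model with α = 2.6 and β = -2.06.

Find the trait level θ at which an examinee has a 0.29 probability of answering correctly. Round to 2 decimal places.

P(θ) = 1 / (1 + exp(−α(θ − β)))
logit = ln(0.2900/0.7100) = -0.8954
θ = β + logit/(α) = -2.06 + (-0.8954)/2.6000 = -2.4044

-2.40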